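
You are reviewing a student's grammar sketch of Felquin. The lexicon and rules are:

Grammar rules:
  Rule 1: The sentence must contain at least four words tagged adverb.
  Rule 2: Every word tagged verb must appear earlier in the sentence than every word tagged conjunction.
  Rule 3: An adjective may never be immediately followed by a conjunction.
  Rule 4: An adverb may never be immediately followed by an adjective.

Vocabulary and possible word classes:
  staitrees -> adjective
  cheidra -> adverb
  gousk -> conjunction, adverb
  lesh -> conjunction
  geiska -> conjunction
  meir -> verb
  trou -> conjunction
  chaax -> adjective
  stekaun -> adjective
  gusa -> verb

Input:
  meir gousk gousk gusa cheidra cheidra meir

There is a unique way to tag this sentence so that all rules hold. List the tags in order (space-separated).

verb adverb adverb verb adverb adverb verb

Candidates per position — 1:meir {verb}; 2:gousk {conjunction,adverb}; 3:gousk {conjunction,adverb}; 4:gusa {verb}; 5:cheidra {adverb}; 6:cheidra {adverb}; 7:meir {verb}.
At position 2, choosing conjunction makes rule 1 impossible to satisfy; hence adverb.
At position 3, choosing conjunction makes rule 1 impossible to satisfy; hence adverb.
That leaves exactly one tagging: verb adverb adverb verb adverb adverb verb.
Rule-by-rule: rule 1 satisfied; rule 2 satisfied; rule 3 satisfied; rule 4 satisfied.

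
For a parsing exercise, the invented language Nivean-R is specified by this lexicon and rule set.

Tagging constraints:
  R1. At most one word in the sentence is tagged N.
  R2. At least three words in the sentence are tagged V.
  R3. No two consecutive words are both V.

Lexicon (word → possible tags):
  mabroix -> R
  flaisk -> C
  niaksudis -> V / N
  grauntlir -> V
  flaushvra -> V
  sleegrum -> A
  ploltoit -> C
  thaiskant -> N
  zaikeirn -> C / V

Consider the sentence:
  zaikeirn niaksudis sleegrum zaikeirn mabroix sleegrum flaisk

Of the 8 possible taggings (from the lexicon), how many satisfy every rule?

Candidates per position — 1:zaikeirn {C,V}; 2:niaksudis {V,N}; 3:sleegrum {A}; 4:zaikeirn {C,V}; 5:mabroix {R}; 6:sleegrum {A}; 7:flaisk {C}.
There are 8 candidate sequences in total.
Every candidate sequence violates at least one rule; no consistent tagging exists.
Count = 0.

0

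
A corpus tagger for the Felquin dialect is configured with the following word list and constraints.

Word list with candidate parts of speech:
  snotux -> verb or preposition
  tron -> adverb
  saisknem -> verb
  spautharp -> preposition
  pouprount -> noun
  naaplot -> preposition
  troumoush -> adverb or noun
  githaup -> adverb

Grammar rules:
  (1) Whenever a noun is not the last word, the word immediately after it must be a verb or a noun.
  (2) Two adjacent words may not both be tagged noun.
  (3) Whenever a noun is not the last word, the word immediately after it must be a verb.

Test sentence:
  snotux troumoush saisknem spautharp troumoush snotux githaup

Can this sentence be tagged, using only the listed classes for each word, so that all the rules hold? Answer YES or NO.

YES

Candidates per position — 1:snotux {verb,preposition}; 2:troumoush {adverb,noun}; 3:saisknem {verb}; 4:spautharp {preposition}; 5:troumoush {adverb,noun}; 6:snotux {verb,preposition}; 7:githaup {adverb}.
One satisfying assignment: verb noun verb preposition adverb verb adverb.
Rule-by-rule: rule 1 satisfied; rule 2 satisfied; rule 3 satisfied.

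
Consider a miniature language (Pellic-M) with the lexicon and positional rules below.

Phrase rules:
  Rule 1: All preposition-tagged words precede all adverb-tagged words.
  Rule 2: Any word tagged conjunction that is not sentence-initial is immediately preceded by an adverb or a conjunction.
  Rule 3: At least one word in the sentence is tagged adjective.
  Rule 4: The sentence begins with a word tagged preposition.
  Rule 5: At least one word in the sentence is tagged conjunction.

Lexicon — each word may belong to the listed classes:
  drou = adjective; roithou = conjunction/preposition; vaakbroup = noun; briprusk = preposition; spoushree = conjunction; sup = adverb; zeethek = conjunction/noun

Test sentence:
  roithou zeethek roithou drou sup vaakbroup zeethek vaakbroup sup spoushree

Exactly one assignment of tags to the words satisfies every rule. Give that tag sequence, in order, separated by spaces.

Candidates per position — 1:roithou {conjunction,preposition}; 2:zeethek {conjunction,noun}; 3:roithou {conjunction,preposition}; 4:drou {adjective}; 5:sup {adverb}; 6:vaakbroup {noun}; 7:zeethek {conjunction,noun}; 8:vaakbroup {noun}; 9:sup {adverb}; 10:spoushree {conjunction}.
If word 1 were conjunction, no tagging could satisfy rule 4; so word 1 is preposition.
If word 2 were conjunction, no tagging could satisfy rule 2; so word 2 is noun.
If word 3 were conjunction, no tagging could satisfy rule 2; so word 3 is preposition.
If word 7 were conjunction, no tagging could satisfy rule 2; so word 7 is noun.
The only consistent sequence is: preposition noun preposition adjective adverb noun noun noun adverb conjunction.
Check: rule 1 ok; rule 2 ok; rule 3 ok; rule 4 ok; rule 5 ok.

preposition noun preposition adjective adverb noun noun noun adverb conjunction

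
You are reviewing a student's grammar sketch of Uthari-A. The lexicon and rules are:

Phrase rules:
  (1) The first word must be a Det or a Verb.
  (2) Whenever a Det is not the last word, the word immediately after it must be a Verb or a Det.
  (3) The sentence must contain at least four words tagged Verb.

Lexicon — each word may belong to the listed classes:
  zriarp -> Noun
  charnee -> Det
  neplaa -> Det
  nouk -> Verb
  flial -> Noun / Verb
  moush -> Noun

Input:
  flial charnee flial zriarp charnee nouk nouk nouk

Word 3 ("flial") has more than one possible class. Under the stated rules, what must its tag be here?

Candidates per position — 1:flial {Noun,Verb}; 2:charnee {Det}; 3:flial {Noun,Verb}; 4:zriarp {Noun}; 5:charnee {Det}; 6:nouk {Verb}; 7:nouk {Verb}; 8:nouk {Verb}.
Position 1: tagging it Noun would leave rule 1 unsatisfiable, so it must be Verb.
Position 3: tagging it Noun would leave rule 2 unsatisfiable, so it must be Verb.
That leaves exactly one tagging: Verb Det Verb Noun Det Verb Verb Verb.
Rule-by-rule: rule 1 ok; rule 2 ok; rule 3 ok.

Verb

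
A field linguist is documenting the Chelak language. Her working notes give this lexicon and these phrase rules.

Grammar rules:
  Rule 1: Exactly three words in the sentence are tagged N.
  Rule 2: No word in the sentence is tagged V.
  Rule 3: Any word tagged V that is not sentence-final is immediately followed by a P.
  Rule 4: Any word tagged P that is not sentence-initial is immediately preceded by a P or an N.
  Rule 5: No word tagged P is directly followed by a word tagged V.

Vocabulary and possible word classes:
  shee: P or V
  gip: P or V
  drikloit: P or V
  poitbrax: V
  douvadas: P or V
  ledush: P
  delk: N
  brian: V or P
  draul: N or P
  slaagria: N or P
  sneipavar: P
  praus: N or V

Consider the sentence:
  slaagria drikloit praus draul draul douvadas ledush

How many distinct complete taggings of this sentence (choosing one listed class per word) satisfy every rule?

Candidates per position — 1:slaagria {N,P}; 2:drikloit {P,V}; 3:praus {N,V}; 4:draul {N,P}; 5:draul {N,P}; 6:douvadas {P,V}; 7:ledush {P}.
There are 64 candidate sequences in total.
The sequences that satisfy every rule: N P N N P P P; N P N P N P P; P P N N N P P.
Count = 3.

3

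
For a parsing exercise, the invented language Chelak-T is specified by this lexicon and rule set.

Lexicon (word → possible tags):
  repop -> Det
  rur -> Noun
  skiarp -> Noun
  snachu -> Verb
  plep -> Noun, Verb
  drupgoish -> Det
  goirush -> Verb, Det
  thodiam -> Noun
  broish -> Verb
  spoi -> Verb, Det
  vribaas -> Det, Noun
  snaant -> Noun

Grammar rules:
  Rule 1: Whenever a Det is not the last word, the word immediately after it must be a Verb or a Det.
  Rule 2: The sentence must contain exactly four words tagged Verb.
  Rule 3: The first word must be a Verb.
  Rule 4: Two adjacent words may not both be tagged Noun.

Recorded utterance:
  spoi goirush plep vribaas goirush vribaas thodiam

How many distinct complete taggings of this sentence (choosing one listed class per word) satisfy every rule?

Candidates per position — 1:spoi {Verb,Det}; 2:goirush {Verb,Det}; 3:plep {Noun,Verb}; 4:vribaas {Det,Noun}; 5:goirush {Verb,Det}; 6:vribaas {Det,Noun}; 7:thodiam {Noun}.
There are 64 candidate sequences in total.
Every candidate sequence violates at least one rule; no consistent tagging exists.
Count = 0.

0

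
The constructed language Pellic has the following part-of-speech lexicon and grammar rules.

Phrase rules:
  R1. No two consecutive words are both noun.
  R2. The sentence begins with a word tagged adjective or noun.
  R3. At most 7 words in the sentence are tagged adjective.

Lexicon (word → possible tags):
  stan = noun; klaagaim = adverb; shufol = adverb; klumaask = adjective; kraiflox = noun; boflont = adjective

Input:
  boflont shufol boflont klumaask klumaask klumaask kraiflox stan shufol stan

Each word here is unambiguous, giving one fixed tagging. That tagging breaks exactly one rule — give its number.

1

Fixed tagging: adjective adverb adjective adjective adjective adjective noun noun adverb noun.
Rule check: R1 fails, R2 ok, R3 ok.
Only rule 1 fails.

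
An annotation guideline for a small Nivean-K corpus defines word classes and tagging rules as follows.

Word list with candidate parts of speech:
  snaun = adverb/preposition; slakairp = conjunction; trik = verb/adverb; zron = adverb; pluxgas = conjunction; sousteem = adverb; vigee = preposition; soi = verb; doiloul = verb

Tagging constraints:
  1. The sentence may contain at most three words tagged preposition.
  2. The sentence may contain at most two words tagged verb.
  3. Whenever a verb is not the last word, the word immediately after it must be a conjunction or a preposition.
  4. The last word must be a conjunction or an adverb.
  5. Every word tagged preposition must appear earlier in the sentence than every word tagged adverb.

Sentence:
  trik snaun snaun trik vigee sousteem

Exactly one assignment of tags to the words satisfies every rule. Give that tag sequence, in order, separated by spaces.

Candidates per position — 1:trik {verb,adverb}; 2:snaun {adverb,preposition}; 3:snaun {adverb,preposition}; 4:trik {verb,adverb}; 5:vigee {preposition}; 6:sousteem {adverb}.
If word 1 were adverb, no tagging could satisfy rule 5; so word 1 is verb.
If word 2 were adverb, no tagging could satisfy rule 3; so word 2 is preposition.
If word 3 were adverb, no tagging could satisfy rule 5; so word 3 is preposition.
If word 4 were adverb, no tagging could satisfy rule 5; so word 4 is verb.
The only consistent sequence is: verb preposition preposition verb preposition adverb.
Checking: rule 1 satisfied; rule 2 satisfied; rule 3 satisfied; rule 4 satisfied; rule 5 satisfied.

verb preposition preposition verb preposition adverb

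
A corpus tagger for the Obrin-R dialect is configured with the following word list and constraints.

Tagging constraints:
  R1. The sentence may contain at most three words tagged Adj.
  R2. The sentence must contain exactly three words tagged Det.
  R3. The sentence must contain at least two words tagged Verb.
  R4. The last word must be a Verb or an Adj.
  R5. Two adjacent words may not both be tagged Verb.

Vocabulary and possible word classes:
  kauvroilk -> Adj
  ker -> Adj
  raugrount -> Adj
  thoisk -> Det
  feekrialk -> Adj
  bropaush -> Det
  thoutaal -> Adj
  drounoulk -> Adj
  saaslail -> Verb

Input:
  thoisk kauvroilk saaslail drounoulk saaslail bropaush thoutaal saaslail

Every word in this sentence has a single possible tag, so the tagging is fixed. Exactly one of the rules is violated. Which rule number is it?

2

Fixed tagging: Det Adj Verb Adj Verb Det Adj Verb.
Rule check: R1 holds, R2 violated, R3 holds, R4 holds, R5 holds.
Only rule 2 fails.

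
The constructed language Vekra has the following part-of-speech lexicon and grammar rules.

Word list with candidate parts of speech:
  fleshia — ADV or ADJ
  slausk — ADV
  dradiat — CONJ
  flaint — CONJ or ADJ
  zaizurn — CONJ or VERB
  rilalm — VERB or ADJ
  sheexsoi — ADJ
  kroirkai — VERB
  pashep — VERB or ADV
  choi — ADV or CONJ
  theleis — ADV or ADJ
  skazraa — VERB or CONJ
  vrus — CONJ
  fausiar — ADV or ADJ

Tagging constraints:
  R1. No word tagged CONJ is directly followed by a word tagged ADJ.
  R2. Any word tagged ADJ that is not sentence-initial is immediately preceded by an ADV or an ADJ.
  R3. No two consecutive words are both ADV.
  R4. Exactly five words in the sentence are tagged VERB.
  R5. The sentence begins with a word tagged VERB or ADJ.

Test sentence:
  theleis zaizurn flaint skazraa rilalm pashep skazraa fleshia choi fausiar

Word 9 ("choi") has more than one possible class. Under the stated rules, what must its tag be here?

CONJ

Candidates per position — 1:theleis {ADV,ADJ}; 2:zaizurn {CONJ,VERB}; 3:flaint {CONJ,ADJ}; 4:skazraa {VERB,CONJ}; 5:rilalm {VERB,ADJ}; 6:pashep {VERB,ADV}; 7:skazraa {VERB,CONJ}; 8:fleshia {ADV,ADJ}; 9:choi {ADV,CONJ}; 10:fausiar {ADV,ADJ}.
If word 1 were ADV, no tagging could satisfy rule 5; so word 1 is ADJ.
If word 2 were CONJ, no tagging could satisfy rule 4; so word 2 is VERB.
If word 3 were ADJ, no tagging could satisfy rule 2; so word 3 is CONJ.
If word 4 were CONJ, no tagging could satisfy rule 4; so word 4 is VERB.
If word 5 were ADJ, no tagging could satisfy rule 2; so word 5 is VERB.
If word 6 were ADV, no tagging could satisfy rule 4; so word 6 is VERB.
If word 7 were CONJ, no tagging could satisfy rule 4; so word 7 is VERB.
If word 8 were ADJ, no tagging could satisfy rule 2; so word 8 is ADV.
If word 9 were ADV, no tagging could satisfy rule 3; so word 9 is CONJ.
If word 10 were ADJ, no tagging could satisfy rule 1; so word 10 is ADV.
The only consistent sequence is: ADJ VERB CONJ VERB VERB VERB VERB ADV CONJ ADV.
Verifying each rule — rule 1 ok; rule 2 ok; rule 3 ok; rule 4 ok; rule 5 ok.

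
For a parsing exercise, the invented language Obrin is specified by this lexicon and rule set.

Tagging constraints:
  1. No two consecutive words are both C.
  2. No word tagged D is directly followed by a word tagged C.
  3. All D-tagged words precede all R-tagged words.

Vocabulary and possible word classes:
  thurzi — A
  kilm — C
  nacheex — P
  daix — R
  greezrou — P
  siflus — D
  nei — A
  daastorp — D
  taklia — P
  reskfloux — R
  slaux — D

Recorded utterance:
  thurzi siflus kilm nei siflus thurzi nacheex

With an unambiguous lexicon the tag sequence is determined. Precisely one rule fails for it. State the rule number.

Fixed tagging: A D C A D A P.
Applying the rules: R1 pass, R2 fail, R3 pass.
Only rule 2 fails.

2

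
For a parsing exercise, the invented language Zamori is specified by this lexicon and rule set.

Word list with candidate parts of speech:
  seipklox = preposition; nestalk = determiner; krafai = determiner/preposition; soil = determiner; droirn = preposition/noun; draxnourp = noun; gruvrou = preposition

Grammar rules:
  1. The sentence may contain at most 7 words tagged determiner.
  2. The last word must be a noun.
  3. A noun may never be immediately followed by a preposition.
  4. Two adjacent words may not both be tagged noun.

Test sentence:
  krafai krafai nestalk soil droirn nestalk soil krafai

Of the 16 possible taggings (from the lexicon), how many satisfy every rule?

Candidates per position — 1:krafai {determiner,preposition}; 2:krafai {determiner,preposition}; 3:nestalk {determiner}; 4:soil {determiner}; 5:droirn {preposition,noun}; 6:nestalk {determiner}; 7:soil {determiner}; 8:krafai {determiner,preposition}.
There are 16 candidate sequences in total.
Rule 2 cannot be satisfied by any choice of tags from the lexicon.
So there is no consistent tagging.
Count = 0.

0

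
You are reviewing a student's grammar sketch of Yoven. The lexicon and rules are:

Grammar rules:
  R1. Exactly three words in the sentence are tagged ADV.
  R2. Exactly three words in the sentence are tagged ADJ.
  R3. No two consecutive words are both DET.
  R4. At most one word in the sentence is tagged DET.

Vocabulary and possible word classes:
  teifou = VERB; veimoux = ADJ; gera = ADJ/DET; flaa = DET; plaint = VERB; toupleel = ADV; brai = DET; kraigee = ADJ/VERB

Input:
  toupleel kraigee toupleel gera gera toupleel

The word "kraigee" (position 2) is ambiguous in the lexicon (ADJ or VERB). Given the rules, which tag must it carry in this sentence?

Candidates per position — 1:toupleel {ADV}; 2:kraigee {ADJ,VERB}; 3:toupleel {ADV}; 4:gera {ADJ,DET}; 5:gera {ADJ,DET}; 6:toupleel {ADV}.
Position 2: VERB is ruled out by rule 2; that leaves ADJ.
Position 4: DET is ruled out by rule 2; that leaves ADJ.
Position 5: DET is ruled out by rule 2; that leaves ADJ.
That leaves exactly one tagging: ADV ADJ ADV ADJ ADJ ADV.
Check: rule 1 ok; rule 2 ok; rule 3 ok; rule 4 ok.

ADJ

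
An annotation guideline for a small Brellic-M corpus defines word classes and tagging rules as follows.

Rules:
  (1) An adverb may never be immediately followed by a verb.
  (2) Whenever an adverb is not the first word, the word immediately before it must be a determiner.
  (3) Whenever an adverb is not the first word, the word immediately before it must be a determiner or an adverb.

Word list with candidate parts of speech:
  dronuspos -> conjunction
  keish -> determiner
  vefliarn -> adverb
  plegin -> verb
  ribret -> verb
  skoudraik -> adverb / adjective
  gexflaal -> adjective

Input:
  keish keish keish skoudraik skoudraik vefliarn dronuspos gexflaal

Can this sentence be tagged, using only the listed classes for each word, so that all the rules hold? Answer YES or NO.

NO

Candidates per position — 1:keish {determiner}; 2:keish {determiner}; 3:keish {determiner}; 4:skoudraik {adverb,adjective}; 5:skoudraik {adverb,adjective}; 6:vefliarn {adverb}; 7:dronuspos {conjunction}; 8:gexflaal {adjective}.
Rule 2 cannot be satisfied by any choice of tags from the lexicon.
So there is no consistent tagging.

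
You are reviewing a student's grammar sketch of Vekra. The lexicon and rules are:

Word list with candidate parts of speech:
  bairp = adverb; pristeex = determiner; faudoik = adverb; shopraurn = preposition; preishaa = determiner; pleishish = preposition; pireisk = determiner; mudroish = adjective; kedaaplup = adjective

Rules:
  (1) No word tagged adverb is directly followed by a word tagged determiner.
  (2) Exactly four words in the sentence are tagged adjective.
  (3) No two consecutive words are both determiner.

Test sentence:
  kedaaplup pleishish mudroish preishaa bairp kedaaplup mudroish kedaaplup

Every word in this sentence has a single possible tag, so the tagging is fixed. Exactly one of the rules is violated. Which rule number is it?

Fixed tagging: adjective preposition adjective determiner adverb adjective adjective adjective.
Rule check: R1 ok, R2 fails, R3 ok.
Only rule 2 fails.

2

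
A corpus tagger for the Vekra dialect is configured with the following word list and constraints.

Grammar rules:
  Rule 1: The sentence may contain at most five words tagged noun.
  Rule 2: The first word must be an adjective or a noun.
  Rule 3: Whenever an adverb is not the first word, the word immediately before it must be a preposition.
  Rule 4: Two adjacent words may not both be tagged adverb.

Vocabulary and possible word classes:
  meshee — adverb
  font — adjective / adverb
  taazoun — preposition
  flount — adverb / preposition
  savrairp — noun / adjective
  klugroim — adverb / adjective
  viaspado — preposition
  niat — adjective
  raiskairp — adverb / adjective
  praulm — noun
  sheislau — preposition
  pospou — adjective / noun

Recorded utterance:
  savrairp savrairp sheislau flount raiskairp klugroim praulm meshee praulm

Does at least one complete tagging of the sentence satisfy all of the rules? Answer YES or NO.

Candidates per position — 1:savrairp {noun,adjective}; 2:savrairp {noun,adjective}; 3:sheislau {preposition}; 4:flount {adverb,preposition}; 5:raiskairp {adverb,adjective}; 6:klugroim {adverb,adjective}; 7:praulm {noun}; 8:meshee {adverb}; 9:praulm {noun}.
Rule 3 cannot be satisfied by any choice of tags from the lexicon.
So there is no consistent tagging.

NO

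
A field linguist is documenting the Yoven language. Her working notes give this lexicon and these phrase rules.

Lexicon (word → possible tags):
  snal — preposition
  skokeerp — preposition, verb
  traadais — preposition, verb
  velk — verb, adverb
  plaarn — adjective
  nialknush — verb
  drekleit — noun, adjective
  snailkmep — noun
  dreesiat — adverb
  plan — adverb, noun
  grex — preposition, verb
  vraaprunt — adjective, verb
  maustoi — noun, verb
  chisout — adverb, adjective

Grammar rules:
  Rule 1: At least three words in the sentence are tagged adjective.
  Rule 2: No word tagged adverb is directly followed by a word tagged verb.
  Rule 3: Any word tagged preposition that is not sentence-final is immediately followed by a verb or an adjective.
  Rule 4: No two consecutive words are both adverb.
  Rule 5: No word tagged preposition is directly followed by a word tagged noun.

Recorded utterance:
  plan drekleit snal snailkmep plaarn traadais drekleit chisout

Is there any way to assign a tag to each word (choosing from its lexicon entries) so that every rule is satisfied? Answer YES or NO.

NO

Candidates per position — 1:plan {adverb,noun}; 2:drekleit {noun,adjective}; 3:snal {preposition}; 4:snailkmep {noun}; 5:plaarn {adjective}; 6:traadais {preposition,verb}; 7:drekleit {noun,adjective}; 8:chisout {adverb,adjective}.
Rule 3 cannot be satisfied by any choice of tags from the lexicon.
So there is no consistent tagging.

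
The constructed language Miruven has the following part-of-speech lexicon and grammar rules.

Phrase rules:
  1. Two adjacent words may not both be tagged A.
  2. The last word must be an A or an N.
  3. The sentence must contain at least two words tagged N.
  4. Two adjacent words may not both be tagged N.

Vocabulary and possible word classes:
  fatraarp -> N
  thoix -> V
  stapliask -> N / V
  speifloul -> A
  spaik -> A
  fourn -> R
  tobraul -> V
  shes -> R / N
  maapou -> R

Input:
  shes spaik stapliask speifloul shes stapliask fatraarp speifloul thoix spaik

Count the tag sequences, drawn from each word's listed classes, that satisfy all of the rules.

Candidates per position — 1:shes {R,N}; 2:spaik {A}; 3:stapliask {N,V}; 4:speifloul {A}; 5:shes {R,N}; 6:stapliask {N,V}; 7:fatraarp {N}; 8:speifloul {A}; 9:thoix {V}; 10:spaik {A}.
There are 16 candidate sequences in total.
Checking each against the rules leaves 7 sequences.
Count = 7.

7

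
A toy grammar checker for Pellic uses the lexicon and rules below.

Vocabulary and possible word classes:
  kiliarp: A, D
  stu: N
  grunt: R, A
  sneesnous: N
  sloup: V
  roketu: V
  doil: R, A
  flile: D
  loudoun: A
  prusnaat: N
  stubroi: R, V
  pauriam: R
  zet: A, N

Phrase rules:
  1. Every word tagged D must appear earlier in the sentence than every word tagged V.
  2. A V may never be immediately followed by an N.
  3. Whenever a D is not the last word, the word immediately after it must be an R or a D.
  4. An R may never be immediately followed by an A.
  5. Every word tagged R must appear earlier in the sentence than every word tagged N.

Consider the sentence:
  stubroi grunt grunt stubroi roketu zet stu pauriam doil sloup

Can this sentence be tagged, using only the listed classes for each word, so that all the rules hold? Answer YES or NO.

NO

Candidates per position — 1:stubroi {R,V}; 2:grunt {R,A}; 3:grunt {R,A}; 4:stubroi {R,V}; 5:roketu {V}; 6:zet {A,N}; 7:stu {N}; 8:pauriam {R}; 9:doil {R,A}; 10:sloup {V}.
Rule 5 cannot be satisfied by any choice of tags from the lexicon.
So there is no consistent tagging.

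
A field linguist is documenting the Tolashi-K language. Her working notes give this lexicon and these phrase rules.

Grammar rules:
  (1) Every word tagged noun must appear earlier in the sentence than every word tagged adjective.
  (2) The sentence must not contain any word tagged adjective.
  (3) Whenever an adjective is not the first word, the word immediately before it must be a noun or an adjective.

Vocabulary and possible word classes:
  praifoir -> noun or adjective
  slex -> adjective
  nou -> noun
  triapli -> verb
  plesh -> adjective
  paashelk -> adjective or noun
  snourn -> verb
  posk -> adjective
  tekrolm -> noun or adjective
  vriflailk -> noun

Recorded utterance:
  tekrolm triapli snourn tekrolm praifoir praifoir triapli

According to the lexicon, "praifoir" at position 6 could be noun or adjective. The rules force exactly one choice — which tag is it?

noun

Candidates per position — 1:tekrolm {noun,adjective}; 2:triapli {verb}; 3:snourn {verb}; 4:tekrolm {noun,adjective}; 5:praifoir {noun,adjective}; 6:praifoir {noun,adjective}; 7:triapli {verb}.
At position 1, choosing adjective makes rule 2 impossible to satisfy; hence noun.
At position 4, choosing adjective makes rule 2 impossible to satisfy; hence noun.
At position 5, choosing adjective makes rule 2 impossible to satisfy; hence noun.
At position 6, choosing adjective makes rule 2 impossible to satisfy; hence noun.
The unique satisfying tagging is: noun verb verb noun noun noun verb.
Verifying each rule — rule 1 holds; rule 2 holds; rule 3 holds.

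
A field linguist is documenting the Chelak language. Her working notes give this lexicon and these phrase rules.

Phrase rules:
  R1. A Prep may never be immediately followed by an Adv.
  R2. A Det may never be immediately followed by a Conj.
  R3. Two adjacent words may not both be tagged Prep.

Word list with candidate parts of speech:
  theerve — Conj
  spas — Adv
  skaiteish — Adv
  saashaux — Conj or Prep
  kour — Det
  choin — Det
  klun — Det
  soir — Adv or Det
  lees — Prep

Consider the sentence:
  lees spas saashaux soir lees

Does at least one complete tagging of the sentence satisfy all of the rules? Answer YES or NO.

Candidates per position — 1:lees {Prep}; 2:spas {Adv}; 3:saashaux {Conj,Prep}; 4:soir {Adv,Det}; 5:lees {Prep}.
Rule 1 cannot be satisfied by any choice of tags from the lexicon.
So there is no consistent tagging.

NO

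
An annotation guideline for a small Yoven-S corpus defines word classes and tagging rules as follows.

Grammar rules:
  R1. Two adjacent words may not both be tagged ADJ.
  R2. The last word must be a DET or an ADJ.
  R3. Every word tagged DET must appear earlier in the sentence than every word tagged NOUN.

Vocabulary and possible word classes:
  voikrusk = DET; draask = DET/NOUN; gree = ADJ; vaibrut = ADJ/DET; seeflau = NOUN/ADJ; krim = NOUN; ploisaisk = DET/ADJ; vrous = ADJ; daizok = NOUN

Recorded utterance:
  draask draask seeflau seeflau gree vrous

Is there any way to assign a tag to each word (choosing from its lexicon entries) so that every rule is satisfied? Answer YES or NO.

NO

Candidates per position — 1:draask {DET,NOUN}; 2:draask {DET,NOUN}; 3:seeflau {NOUN,ADJ}; 4:seeflau {NOUN,ADJ}; 5:gree {ADJ}; 6:vrous {ADJ}.
Rule 1 cannot be satisfied by any choice of tags from the lexicon.
So there is no consistent tagging.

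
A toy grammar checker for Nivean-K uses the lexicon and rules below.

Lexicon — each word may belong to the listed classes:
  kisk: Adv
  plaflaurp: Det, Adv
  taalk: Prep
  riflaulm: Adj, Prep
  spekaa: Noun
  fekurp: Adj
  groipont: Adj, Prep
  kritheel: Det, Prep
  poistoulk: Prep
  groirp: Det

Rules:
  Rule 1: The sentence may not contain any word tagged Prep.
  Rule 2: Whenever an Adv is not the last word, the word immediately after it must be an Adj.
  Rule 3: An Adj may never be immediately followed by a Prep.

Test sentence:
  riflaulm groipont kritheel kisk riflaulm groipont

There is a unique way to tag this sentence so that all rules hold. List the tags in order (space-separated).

Adj Adj Det Adv Adj Adj

Candidates per position — 1:riflaulm {Adj,Prep}; 2:groipont {Adj,Prep}; 3:kritheel {Det,Prep}; 4:kisk {Adv}; 5:riflaulm {Adj,Prep}; 6:groipont {Adj,Prep}.
Word 1 cannot be Prep — rule 1 would then fail for every completion. It is Adj.
Word 2 cannot be Prep — rule 1 would then fail for every completion. It is Adj.
Word 3 cannot be Prep — rule 1 would then fail for every completion. It is Det.
Word 5 cannot be Prep — rule 1 would then fail for every completion. It is Adj.
Word 6 cannot be Prep — rule 1 would then fail for every completion. It is Adj.
The only consistent sequence is: Adj Adj Det Adv Adj Adj.
Check: rule 1 ✓; rule 2 ✓; rule 3 ✓.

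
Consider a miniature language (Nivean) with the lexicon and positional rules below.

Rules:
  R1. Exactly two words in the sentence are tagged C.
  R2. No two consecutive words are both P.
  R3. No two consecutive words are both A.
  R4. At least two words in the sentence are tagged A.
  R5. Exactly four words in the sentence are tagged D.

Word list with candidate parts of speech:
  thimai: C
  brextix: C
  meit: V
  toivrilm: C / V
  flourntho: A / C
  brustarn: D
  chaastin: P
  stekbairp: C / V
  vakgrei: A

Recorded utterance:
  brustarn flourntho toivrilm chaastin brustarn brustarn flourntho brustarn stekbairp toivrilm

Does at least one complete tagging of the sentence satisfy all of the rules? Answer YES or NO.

Candidates per position — 1:brustarn {D}; 2:flourntho {A,C}; 3:toivrilm {C,V}; 4:chaastin {P}; 5:brustarn {D}; 6:brustarn {D}; 7:flourntho {A,C}; 8:brustarn {D}; 9:stekbairp {C,V}; 10:toivrilm {C,V}.
One satisfying assignment: D A C P D D A D C V.
Rule-by-rule: rule 1 satisfied; rule 2 satisfied; rule 3 satisfied; rule 4 satisfied; rule 5 satisfied.

YES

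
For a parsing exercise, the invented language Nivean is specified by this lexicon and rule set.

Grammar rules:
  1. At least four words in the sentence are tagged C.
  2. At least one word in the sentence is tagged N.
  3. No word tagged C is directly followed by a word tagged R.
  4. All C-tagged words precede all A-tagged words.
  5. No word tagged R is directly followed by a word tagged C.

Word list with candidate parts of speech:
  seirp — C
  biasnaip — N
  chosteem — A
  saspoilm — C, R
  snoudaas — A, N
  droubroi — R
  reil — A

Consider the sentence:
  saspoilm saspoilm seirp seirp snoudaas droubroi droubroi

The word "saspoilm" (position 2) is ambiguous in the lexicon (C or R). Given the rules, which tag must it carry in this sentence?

C

Candidates per position — 1:saspoilm {C,R}; 2:saspoilm {C,R}; 3:seirp {C}; 4:seirp {C}; 5:snoudaas {A,N}; 6:droubroi {R}; 7:droubroi {R}.
Position 1: R is ruled out by rule 1; that leaves C.
Position 2: R is ruled out by rule 1; that leaves C.
Position 5: A is ruled out by rule 2; that leaves N.
The only consistent sequence is: C C C C N R R.
Check: rule 1 ✓; rule 2 ✓; rule 3 ✓; rule 4 ✓; rule 5 ✓.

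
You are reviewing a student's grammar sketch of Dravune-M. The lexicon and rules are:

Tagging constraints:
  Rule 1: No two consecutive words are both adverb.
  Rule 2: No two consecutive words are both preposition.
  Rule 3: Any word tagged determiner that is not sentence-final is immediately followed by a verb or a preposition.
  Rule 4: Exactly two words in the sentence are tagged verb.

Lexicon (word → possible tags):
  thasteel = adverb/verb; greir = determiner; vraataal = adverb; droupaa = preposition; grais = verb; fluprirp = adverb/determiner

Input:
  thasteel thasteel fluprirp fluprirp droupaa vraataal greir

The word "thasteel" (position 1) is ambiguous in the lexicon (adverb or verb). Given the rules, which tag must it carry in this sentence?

verb

Candidates per position — 1:thasteel {adverb,verb}; 2:thasteel {adverb,verb}; 3:fluprirp {adverb,determiner}; 4:fluprirp {adverb,determiner}; 5:droupaa {preposition}; 6:vraataal {adverb}; 7:greir {determiner}.
Position 1: adverb is ruled out by rule 4; that leaves verb.
Position 2: adverb is ruled out by rule 4; that leaves verb.
Position 3: determiner is ruled out by rule 3; that leaves adverb.
Position 4: adverb is ruled out by rule 1; that leaves determiner.
So the tagging must be: verb verb adverb determiner preposition adverb determiner.
Checking: rule 1 ✓; rule 2 ✓; rule 3 ✓; rule 4 ✓.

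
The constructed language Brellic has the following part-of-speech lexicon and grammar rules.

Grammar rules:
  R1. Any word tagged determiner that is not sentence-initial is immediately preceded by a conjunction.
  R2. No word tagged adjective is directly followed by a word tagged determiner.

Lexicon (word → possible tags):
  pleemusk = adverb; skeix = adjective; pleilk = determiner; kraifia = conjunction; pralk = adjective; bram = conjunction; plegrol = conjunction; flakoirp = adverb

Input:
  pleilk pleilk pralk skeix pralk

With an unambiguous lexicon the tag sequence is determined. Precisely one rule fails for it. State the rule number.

Fixed tagging: determiner determiner adjective adjective adjective.
Rule check: R1 ✗, R2 ✓.
Only rule 1 fails.

1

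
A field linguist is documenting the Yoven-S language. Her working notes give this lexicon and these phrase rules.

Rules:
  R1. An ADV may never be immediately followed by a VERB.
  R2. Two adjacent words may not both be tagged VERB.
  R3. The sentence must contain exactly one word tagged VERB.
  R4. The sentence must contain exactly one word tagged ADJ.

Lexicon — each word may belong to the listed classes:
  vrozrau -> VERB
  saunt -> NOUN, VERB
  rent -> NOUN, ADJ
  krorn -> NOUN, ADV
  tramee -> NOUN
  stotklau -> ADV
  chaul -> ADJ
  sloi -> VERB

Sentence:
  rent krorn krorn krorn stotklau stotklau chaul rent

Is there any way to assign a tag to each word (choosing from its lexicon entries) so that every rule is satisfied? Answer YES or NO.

Candidates per position — 1:rent {NOUN,ADJ}; 2:krorn {NOUN,ADV}; 3:krorn {NOUN,ADV}; 4:krorn {NOUN,ADV}; 5:stotklau {ADV}; 6:stotklau {ADV}; 7:chaul {ADJ}; 8:rent {NOUN,ADJ}.
Rule 3 cannot be satisfied by any choice of tags from the lexicon.
So there is no consistent tagging.

NO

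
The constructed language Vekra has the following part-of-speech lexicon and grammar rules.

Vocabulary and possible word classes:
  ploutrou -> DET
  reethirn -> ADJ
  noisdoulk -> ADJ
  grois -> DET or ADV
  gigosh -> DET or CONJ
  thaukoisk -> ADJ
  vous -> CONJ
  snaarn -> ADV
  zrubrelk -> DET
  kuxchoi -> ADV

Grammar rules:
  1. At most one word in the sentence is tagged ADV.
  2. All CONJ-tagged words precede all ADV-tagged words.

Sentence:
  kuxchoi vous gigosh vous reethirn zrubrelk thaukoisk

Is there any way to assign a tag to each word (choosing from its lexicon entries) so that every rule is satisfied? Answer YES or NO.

NO

Candidates per position — 1:kuxchoi {ADV}; 2:vous {CONJ}; 3:gigosh {DET,CONJ}; 4:vous {CONJ}; 5:reethirn {ADJ}; 6:zrubrelk {DET}; 7:thaukoisk {ADJ}.
Rule 2 cannot be satisfied by any choice of tags from the lexicon.
So there is no consistent tagging.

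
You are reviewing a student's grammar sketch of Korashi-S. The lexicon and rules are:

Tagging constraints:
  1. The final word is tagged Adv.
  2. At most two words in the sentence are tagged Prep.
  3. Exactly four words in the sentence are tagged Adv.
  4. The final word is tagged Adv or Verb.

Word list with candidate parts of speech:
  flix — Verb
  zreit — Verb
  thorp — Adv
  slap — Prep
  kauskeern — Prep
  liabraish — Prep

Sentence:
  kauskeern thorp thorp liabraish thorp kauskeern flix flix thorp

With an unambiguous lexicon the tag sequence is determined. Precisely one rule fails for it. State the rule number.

Fixed tagging: Prep Adv Adv Prep Adv Prep Verb Verb Adv.
Rule check: R1 ok, R2 fails, R3 ok, R4 ok.
Only rule 2 fails.

2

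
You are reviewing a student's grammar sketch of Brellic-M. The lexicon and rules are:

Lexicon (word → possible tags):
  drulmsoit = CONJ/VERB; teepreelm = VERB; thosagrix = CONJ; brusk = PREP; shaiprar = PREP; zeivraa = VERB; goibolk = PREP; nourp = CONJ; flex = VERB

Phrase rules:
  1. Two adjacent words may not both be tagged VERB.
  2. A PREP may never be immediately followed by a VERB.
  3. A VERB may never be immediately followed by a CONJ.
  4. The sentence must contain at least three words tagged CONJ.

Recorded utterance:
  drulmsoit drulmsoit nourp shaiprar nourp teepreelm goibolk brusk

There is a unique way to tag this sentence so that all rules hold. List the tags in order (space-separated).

Candidates per position — 1:drulmsoit {CONJ,VERB}; 2:drulmsoit {CONJ,VERB}; 3:nourp {CONJ}; 4:shaiprar {PREP}; 5:nourp {CONJ}; 6:teepreelm {VERB}; 7:goibolk {PREP}; 8:brusk {PREP}.
At position 1, choosing VERB makes rule 3 impossible to satisfy; hence CONJ.
At position 2, choosing VERB makes rule 3 impossible to satisfy; hence CONJ.
The unique satisfying tagging is: CONJ CONJ CONJ PREP CONJ VERB PREP PREP.
Check: rule 1 satisfied; rule 2 satisfied; rule 3 satisfied; rule 4 satisfied.

CONJ CONJ CONJ PREP CONJ VERB PREP PREP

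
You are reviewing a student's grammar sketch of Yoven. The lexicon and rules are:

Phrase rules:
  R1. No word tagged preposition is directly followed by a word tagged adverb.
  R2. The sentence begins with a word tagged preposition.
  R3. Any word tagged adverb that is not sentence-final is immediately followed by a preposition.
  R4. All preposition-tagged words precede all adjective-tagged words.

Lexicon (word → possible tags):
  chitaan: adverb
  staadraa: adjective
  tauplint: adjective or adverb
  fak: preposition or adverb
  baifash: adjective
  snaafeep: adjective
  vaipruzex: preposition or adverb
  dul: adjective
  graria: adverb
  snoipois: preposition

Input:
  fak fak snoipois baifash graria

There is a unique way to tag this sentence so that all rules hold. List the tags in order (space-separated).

Candidates per position — 1:fak {preposition,adverb}; 2:fak {preposition,adverb}; 3:snoipois {preposition}; 4:baifash {adjective}; 5:graria {adverb}.
At position 1, choosing adverb makes rule 2 impossible to satisfy; hence preposition.
At position 2, choosing adverb makes rule 1 impossible to satisfy; hence preposition.
The only consistent sequence is: preposition preposition preposition adjective adverb.
Checking: rule 1 satisfied; rule 2 satisfied; rule 3 satisfied; rule 4 satisfied.

preposition preposition preposition adjective adverb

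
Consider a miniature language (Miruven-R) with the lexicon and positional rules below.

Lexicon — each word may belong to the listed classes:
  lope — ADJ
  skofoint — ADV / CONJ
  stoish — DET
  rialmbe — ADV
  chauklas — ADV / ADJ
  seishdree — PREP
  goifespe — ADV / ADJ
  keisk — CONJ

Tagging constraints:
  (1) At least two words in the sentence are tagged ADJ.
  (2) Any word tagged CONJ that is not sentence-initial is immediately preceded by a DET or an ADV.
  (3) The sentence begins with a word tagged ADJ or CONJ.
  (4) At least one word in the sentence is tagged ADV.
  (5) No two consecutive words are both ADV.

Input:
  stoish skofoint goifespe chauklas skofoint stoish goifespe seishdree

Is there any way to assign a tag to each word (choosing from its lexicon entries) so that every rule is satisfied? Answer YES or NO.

Candidates per position — 1:stoish {DET}; 2:skofoint {ADV,CONJ}; 3:goifespe {ADV,ADJ}; 4:chauklas {ADV,ADJ}; 5:skofoint {ADV,CONJ}; 6:stoish {DET}; 7:goifespe {ADV,ADJ}; 8:seishdree {PREP}.
Rule 3 cannot be satisfied by any choice of tags from the lexicon.
So there is no consistent tagging.

NO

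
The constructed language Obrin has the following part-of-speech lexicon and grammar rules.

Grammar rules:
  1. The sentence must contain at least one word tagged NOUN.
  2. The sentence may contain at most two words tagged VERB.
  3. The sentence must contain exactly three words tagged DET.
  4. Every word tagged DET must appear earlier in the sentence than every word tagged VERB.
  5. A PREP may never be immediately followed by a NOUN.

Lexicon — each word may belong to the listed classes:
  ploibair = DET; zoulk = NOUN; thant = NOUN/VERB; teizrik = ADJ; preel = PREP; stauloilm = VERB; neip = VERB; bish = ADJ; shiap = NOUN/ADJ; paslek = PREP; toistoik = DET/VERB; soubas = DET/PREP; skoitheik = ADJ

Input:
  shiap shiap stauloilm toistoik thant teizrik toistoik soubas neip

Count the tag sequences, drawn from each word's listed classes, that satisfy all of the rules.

0

Candidates per position — 1:shiap {NOUN,ADJ}; 2:shiap {NOUN,ADJ}; 3:stauloilm {VERB}; 4:toistoik {DET,VERB}; 5:thant {NOUN,VERB}; 6:teizrik {ADJ}; 7:toistoik {DET,VERB}; 8:soubas {DET,PREP}; 9:neip {VERB}.
There are 64 candidate sequences in total.
Every candidate sequence violates at least one rule; no consistent tagging exists.
Count = 0.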